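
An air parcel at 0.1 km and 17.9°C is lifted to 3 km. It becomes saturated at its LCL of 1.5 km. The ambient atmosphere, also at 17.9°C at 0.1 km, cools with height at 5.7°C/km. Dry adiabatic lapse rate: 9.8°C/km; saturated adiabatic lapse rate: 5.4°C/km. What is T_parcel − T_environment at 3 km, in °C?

-5.29°C (parcel cooler than environment)

Parcel:
  100–1500 m, dry: Δz = 1.4 km ⇒ ΔT = -13.72°C; T = 4.18°C
  1500–3000 m, saturated: Δz = 1.5 km ⇒ ΔT = -8.1°C; T = -3.92°C
Environment:
  100–3000 m, environment: Δz = 2.9 km ⇒ ΔT = -16.53°C; T = 1.37°C
T_parcel − T_env = -3.92 − 1.37 = -5.29°C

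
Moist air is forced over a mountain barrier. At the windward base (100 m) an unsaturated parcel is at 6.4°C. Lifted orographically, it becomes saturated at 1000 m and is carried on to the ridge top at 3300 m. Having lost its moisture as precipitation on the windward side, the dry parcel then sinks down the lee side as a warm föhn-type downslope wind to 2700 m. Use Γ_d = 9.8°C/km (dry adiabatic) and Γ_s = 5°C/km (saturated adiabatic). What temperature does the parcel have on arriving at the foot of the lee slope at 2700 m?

-8.04°C

100–1000 m, dry: Δz = 0.9 km ⇒ ΔT = -8.82°C; T = -2.42°C
1000–3300 m, saturated: Δz = 2.3 km ⇒ ΔT = -11.5°C; T = -13.92°C
3300–2700 m, dry descent: Δz = 0.6 km ⇒ ΔT = +5.88°C; T = -8.04°C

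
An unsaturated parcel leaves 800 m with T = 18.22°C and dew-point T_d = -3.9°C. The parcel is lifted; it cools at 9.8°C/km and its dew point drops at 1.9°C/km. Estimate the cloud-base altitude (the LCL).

3600 m

T and T_d converge at 9.8 − 1.9 = 7.9°C per km
Height above start = (18.22 − (-3.9)) / 7.9 = 2.8 km
LCL altitude = 800 m + 2800 m = 3600 m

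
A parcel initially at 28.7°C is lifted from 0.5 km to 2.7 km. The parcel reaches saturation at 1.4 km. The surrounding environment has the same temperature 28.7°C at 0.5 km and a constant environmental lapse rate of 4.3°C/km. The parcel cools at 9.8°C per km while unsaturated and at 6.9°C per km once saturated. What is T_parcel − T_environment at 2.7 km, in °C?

Parcel:
  500 → 1400 m (dry, 9.8°C/km): ΔT = -9.8 × 0.9 = -8.82°C → T = 19.88°C
  1400 → 2700 m (saturated, 6.9°C/km): ΔT = -6.9 × 1.3 = -8.97°C → T = 10.91°C
Environment:
  500 → 2700 m (environment, 4.3°C/km): ΔT = -4.3 × 2.2 = -9.46°C → T = 19.24°C
T_parcel − T_env = 10.91 − 19.24 = -8.33°C

-8.33°C (parcel cooler than environment)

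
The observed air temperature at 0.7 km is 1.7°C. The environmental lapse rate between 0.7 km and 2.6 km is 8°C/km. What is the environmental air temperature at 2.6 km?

700 → 2600 m (environmental, 8°C/km): ΔT = -8 × 1.9 = -15.2°C → T = -13.5°C

-13.5°C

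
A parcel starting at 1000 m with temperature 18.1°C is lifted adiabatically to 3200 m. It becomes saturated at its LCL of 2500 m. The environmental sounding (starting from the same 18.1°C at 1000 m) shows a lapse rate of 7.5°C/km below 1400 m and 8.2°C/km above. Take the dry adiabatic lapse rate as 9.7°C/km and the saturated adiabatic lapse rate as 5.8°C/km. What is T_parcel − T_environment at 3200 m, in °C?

Parcel:
  Dry to 2500 m: -9.7 × 1.5 km = -14.55°C, so T = 3.55°C.
  Saturated to 3200 m: -5.8 × 0.7 km = -4.06°C, so T = -0.51°C.
Environment:
  Environment, lower layer to 1400 m: -7.5 × 0.4 km = -3°C, so T = 15.1°C.
  Environment, upper layer to 3200 m: -8.2 × 1.8 km = -14.76°C, so T = 0.34°C.
T_parcel − T_env = -0.51 − 0.34 = -0.85°C

-0.85°C (parcel cooler than environment)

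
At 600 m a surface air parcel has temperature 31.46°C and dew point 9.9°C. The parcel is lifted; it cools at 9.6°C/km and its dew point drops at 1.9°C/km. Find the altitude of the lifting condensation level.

T and T_d converge at 9.6 − 1.9 = 7.7°C per km
Height above start = (31.46 − 9.9) / 7.7 = 2.8 km
LCL altitude = 600 m + 2800 m = 3400 m

3400 m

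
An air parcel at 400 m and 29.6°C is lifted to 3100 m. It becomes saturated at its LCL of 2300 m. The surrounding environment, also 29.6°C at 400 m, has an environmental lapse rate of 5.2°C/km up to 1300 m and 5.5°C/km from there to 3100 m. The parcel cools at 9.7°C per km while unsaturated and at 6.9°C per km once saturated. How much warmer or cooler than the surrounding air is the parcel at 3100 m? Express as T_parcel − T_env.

Parcel:
  From 400 m to 2300 m (dry): cools by 9.7 × 1.9 = 18.43°C, giving 11.17°C.
  From 2300 m to 3100 m (saturated): cools by 6.9 × 0.8 = 5.52°C, giving 5.65°C.
Environment:
  From 400 m to 1300 m (environment, lower layer): cools by 5.2 × 0.9 = 4.68°C, giving 24.92°C.
  From 1300 m to 3100 m (environment, upper layer): cools by 5.5 × 1.8 = 9.9°C, giving 15.02°C.
T_parcel − T_env = 5.65 − 15.02 = -9.37°C

-9.37°C (parcel cooler than environment)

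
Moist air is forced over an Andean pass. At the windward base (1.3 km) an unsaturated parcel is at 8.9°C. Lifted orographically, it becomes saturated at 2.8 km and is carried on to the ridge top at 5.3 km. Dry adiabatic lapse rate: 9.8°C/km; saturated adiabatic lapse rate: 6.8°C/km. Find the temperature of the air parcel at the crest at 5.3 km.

-22.8°C

Dry to 2800 m: -9.8 × 1.5 km = -14.7°C, so T = -5.8°C.
Saturated to 5300 m: -6.8 × 2.5 km = -17°C, so T = -22.8°C.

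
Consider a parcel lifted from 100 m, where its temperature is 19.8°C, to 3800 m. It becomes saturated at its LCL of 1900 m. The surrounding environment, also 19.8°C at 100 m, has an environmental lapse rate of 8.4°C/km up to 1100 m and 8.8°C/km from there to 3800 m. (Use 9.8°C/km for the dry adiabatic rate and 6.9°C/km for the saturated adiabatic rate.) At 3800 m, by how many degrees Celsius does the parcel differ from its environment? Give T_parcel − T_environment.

Parcel:
  From 100 m to 1900 m (dry): cools by 9.8 × 1.8 = 17.64°C, giving 2.16°C.
  From 1900 m to 3800 m (saturated): cools by 6.9 × 1.9 = 13.11°C, giving -10.95°C.
Environment:
  From 100 m to 1100 m (environment, lower layer): cools by 8.4 × 1 = 8.4°C, giving 11.4°C.
  From 1100 m to 3800 m (environment, upper layer): cools by 8.8 × 2.7 = 23.76°C, giving -12.36°C.
T_parcel − T_env = -10.95 − (-12.36) = +1.41°C

+1.41°C (parcel warmer than environment)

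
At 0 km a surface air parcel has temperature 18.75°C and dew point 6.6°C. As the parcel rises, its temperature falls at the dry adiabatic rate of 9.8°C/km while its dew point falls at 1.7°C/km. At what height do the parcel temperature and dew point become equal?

T and T_d converge at 9.8 − 1.7 = 8.1°C per km
Height above start = (18.75 − 6.6) / 8.1 = 1.5 km
LCL altitude = 0 m + 1500 m = 1500 m

1.5 km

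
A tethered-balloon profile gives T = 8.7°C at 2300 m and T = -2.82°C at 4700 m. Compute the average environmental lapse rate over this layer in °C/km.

Γ = −ΔT/Δz = (8.7 − (-2.82)) / (4700 − 2300) m
  = 11.52°C / 2.4 km = 4.8°C/km

4.8°C/km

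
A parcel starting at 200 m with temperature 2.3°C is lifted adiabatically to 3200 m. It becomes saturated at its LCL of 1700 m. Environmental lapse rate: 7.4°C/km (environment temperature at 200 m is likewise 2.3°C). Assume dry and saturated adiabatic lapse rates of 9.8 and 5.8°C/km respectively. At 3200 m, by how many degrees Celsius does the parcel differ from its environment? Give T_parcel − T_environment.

-1.2°C (parcel cooler than environment)

Parcel:
  200–1700 m, dry: Δz = 1.5 km ⇒ ΔT = -14.7°C; T = -12.4°C
  1700–3200 m, saturated: Δz = 1.5 km ⇒ ΔT = -8.7°C; T = -21.1°C
Environment:
  200–3200 m, environment: Δz = 3 km ⇒ ΔT = -22.2°C; T = -19.9°C
T_parcel − T_env = -21.1 − (-19.9) = -1.2°C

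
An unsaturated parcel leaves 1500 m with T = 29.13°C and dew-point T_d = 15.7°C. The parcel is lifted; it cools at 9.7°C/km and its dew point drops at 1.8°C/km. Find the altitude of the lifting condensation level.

3200 m

T and T_d converge at 9.7 − 1.8 = 7.9°C per km
Height above start = (29.13 − 15.7) / 7.9 = 1.7 km
LCL altitude = 1500 m + 1700 m = 3200 m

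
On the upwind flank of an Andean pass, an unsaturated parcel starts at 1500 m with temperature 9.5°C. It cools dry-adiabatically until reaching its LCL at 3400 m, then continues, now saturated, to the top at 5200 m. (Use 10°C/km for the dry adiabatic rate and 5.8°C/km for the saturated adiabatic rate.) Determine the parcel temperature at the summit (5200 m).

-19.94°C

From 1500 m to 3400 m (dry): cools by 10 × 1.9 = 19°C, giving -9.5°C.
From 3400 m to 5200 m (saturated): cools by 5.8 × 1.8 = 10.44°C, giving -19.94°C.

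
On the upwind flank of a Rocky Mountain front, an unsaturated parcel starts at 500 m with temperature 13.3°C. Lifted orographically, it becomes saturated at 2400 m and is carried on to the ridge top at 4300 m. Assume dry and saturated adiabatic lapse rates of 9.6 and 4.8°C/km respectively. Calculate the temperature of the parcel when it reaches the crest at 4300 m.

-14.06°C

500–2400 m, dry: Δz = 1.9 km ⇒ ΔT = -18.24°C; T = -4.94°C
2400–4300 m, saturated: Δz = 1.9 km ⇒ ΔT = -9.12°C; T = -14.06°C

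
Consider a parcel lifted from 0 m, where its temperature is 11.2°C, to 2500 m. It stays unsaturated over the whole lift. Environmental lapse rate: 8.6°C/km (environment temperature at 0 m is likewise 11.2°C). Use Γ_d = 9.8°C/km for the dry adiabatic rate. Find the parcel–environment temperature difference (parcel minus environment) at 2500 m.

-3°C (parcel cooler than environment)

Parcel:
  Dry to 2500 m: -9.8 × 2.5 km = -24.5°C, so T = -13.3°C.
Environment:
  Environment to 2500 m: -8.6 × 2.5 km = -21.5°C, so T = -10.3°C.
T_parcel − T_env = -13.3 − (-10.3) = -3°C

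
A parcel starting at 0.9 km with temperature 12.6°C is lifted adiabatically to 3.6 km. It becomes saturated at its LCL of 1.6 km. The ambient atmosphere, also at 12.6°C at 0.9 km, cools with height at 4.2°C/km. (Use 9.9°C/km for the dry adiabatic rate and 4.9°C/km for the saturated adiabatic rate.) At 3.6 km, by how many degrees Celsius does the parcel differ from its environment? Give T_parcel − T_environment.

-5.39°C (parcel cooler than environment)

Parcel:
  900 → 1600 m (dry, 9.9°C/km): ΔT = -9.9 × 0.7 = -6.93°C → T = 5.67°C
  1600 → 3600 m (saturated, 4.9°C/km): ΔT = -4.9 × 2 = -9.8°C → T = -4.13°C
Environment:
  900 → 3600 m (environment, 4.2°C/km): ΔT = -4.2 × 2.7 = -11.34°C → T = 1.26°C
T_parcel − T_env = -4.13 − 1.26 = -5.39°C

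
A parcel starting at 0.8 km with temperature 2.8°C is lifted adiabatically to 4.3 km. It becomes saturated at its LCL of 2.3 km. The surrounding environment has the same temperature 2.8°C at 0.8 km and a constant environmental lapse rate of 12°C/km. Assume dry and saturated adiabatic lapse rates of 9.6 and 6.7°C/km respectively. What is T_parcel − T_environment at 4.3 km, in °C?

Parcel:
  Dry to 2300 m: -9.6 × 1.5 km = -14.4°C, so T = -11.6°C.
  Saturated to 4300 m: -6.7 × 2 km = -13.4°C, so T = -25°C.
Environment:
  Environment to 4300 m: -12 × 3.5 km = -42°C, so T = -39.2°C.
T_parcel − T_env = -25 − (-39.2) = +14.2°C

+14.2°C (parcel warmer than environment)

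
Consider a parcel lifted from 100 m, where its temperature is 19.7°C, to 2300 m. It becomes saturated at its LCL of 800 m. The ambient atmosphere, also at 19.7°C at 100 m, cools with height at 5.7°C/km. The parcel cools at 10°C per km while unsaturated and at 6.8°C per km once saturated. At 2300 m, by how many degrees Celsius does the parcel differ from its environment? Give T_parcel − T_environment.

-4.66°C (parcel cooler than environment)

Parcel:
  100 → 800 m (dry, 10°C/km): ΔT = -10 × 0.7 = -7°C → T = 12.7°C
  800 → 2300 m (saturated, 6.8°C/km): ΔT = -6.8 × 1.5 = -10.2°C → T = 2.5°C
Environment:
  100 → 2300 m (environment, 5.7°C/km): ΔT = -5.7 × 2.2 = -12.54°C → T = 7.16°C
T_parcel − T_env = 2.5 − 7.16 = -4.66°C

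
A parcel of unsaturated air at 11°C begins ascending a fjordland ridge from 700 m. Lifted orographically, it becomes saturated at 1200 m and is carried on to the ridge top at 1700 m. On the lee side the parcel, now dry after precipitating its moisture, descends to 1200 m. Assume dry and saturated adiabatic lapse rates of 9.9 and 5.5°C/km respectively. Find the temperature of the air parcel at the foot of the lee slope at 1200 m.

700 → 1200 m (dry, 9.9°C/km): ΔT = -9.9 × 0.5 = -4.95°C → T = 6.05°C
1200 → 1700 m (saturated, 5.5°C/km): ΔT = -5.5 × 0.5 = -2.75°C → T = 3.3°C
1700 → 1200 m (dry descent, 9.9°C/km): ΔT = +9.9 × 0.5 = +4.95°C → T = 8.25°C

8.25°C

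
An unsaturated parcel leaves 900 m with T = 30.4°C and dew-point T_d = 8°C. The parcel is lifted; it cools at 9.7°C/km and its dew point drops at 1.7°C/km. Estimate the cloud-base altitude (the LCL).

3700 m

T and T_d converge at 9.7 − 1.7 = 8°C per km
Height above start = (30.4 − 8) / 8 = 2.8 km
LCL altitude = 900 m + 2800 m = 3700 m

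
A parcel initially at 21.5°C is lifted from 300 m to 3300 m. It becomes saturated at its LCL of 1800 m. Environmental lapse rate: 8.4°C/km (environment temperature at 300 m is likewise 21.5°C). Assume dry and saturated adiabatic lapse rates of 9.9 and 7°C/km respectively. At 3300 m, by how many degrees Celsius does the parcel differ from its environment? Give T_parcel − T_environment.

Parcel:
  From 300 m to 1800 m (dry): cools by 9.9 × 1.5 = 14.85°C, giving 6.65°C.
  From 1800 m to 3300 m (saturated): cools by 7 × 1.5 = 10.5°C, giving -3.85°C.
Environment:
  From 300 m to 3300 m (environment): cools by 8.4 × 3 = 25.2°C, giving -3.7°C.
T_parcel − T_env = -3.85 − (-3.7) = -0.15°C

-0.15°C (parcel cooler than environment)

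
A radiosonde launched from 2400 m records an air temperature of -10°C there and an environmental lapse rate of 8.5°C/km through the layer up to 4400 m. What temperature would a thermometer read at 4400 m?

Environmental to 4400 m: -8.5 × 2 km = -17°C, so T = -27°C.

-27°C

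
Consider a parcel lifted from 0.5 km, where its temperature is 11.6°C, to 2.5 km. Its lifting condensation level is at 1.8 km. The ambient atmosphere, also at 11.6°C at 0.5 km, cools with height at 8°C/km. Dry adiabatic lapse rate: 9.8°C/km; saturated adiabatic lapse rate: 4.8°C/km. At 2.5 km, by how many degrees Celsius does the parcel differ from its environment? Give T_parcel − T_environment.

-0.1°C (parcel cooler than environment)

Parcel:
  500 → 1800 m (dry, 9.8°C/km): ΔT = -9.8 × 1.3 = -12.74°C → T = -1.14°C
  1800 → 2500 m (saturated, 4.8°C/km): ΔT = -4.8 × 0.7 = -3.36°C → T = -4.5°C
Environment:
  500 → 2500 m (environment, 8°C/km): ΔT = -8 × 2 = -16°C → T = -4.4°C
T_parcel − T_env = -4.5 − (-4.4) = -0.1°C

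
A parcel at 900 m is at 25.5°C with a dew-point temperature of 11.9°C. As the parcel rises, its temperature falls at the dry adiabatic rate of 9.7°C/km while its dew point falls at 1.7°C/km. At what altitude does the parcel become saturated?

T and T_d converge at 9.7 − 1.7 = 8°C per km
Height above start = (25.5 − 11.9) / 8 = 1.7 km
LCL altitude = 900 m + 1700 m = 2600 m

2600 m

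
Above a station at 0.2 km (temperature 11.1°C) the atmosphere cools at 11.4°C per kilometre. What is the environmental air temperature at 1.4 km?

-2.58°C

From 200 m to 1400 m (environmental): cools by 11.4 × 1.2 = 13.68°C, giving -2.58°C.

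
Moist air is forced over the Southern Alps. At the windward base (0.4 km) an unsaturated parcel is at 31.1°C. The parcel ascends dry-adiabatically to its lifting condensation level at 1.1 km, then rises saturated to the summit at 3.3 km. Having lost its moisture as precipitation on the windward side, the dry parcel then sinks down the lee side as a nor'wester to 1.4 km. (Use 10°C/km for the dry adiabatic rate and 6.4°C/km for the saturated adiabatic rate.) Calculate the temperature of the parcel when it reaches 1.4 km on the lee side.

From 400 m to 1100 m (dry): cools by 10 × 0.7 = 7°C, giving 24.1°C.
From 1100 m to 3300 m (saturated): cools by 6.4 × 2.2 = 14.08°C, giving 10.02°C.
From 3300 m to 1400 m (dry descent): warms by 10 × 1.9 = 19°C, giving 29.02°C.

29.02°C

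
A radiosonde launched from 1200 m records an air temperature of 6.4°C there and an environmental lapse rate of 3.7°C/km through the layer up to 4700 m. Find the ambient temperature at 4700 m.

1200–4700 m, environmental: Δz = 3.5 km ⇒ ΔT = -12.95°C; T = -6.55°C

-6.55°C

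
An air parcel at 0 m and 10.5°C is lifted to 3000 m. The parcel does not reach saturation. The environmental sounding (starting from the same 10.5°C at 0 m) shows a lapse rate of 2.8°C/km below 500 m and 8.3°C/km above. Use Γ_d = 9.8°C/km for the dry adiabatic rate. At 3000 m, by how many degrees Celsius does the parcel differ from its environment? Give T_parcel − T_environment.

-7.25°C (parcel cooler than environment)

Parcel:
  0–3000 m, dry: Δz = 3 km ⇒ ΔT = -29.4°C; T = -18.9°C
Environment:
  0–500 m, environment, lower layer: Δz = 0.5 km ⇒ ΔT = -1.4°C; T = 9.1°C
  500–3000 m, environment, upper layer: Δz = 2.5 km ⇒ ΔT = -20.75°C; T = -11.65°C
T_parcel − T_env = -18.9 − (-11.65) = -7.25°C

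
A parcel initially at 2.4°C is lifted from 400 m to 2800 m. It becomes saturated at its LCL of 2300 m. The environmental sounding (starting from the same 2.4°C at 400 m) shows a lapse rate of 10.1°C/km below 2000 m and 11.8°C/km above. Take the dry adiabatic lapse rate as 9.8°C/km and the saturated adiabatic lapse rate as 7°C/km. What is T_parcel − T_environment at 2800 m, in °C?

Parcel:
  400–2300 m, dry: Δz = 1.9 km ⇒ ΔT = -18.62°C; T = -16.22°C
  2300–2800 m, saturated: Δz = 0.5 km ⇒ ΔT = -3.5°C; T = -19.72°C
Environment:
  400–2000 m, environment, lower layer: Δz = 1.6 km ⇒ ΔT = -16.16°C; T = -13.76°C
  2000–2800 m, environment, upper layer: Δz = 0.8 km ⇒ ΔT = -9.44°C; T = -23.2°C
T_parcel − T_env = -19.72 − (-23.2) = +3.48°C

+3.48°C (parcel warmer than environment)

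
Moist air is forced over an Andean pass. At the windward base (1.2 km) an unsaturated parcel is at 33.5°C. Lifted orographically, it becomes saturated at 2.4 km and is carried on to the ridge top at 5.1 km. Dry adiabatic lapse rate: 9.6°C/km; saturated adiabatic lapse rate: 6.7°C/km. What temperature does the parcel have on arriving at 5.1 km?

Dry to 2400 m: -9.6 × 1.2 km = -11.52°C, so T = 21.98°C.
Saturated to 5100 m: -6.7 × 2.7 km = -18.09°C, so T = 3.89°C.

3.89°C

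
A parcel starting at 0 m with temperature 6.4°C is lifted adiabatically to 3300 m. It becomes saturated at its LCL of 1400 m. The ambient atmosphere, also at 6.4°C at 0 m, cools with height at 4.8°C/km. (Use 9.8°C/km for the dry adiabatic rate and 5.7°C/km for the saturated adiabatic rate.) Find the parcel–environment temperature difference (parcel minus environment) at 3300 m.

Parcel:
  0–1400 m, dry: Δz = 1.4 km ⇒ ΔT = -13.72°C; T = -7.32°C
  1400–3300 m, saturated: Δz = 1.9 km ⇒ ΔT = -10.83°C; T = -18.15°C
Environment:
  0–3300 m, environment: Δz = 3.3 km ⇒ ΔT = -15.84°C; T = -9.44°C
T_parcel − T_env = -18.15 − (-9.44) = -8.71°C

-8.71°C (parcel cooler than environment)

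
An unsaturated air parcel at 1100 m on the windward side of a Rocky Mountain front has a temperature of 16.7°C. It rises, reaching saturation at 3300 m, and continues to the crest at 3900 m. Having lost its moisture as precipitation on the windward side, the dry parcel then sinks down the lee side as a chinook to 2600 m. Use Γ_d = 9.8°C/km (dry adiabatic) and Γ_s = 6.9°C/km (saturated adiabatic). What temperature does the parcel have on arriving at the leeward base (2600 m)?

From 1100 m to 3300 m (dry): cools by 9.8 × 2.2 = 21.56°C, giving -4.86°C.
From 3300 m to 3900 m (saturated): cools by 6.9 × 0.6 = 4.14°C, giving -9°C.
From 3900 m to 2600 m (dry descent): warms by 9.8 × 1.3 = 12.74°C, giving 3.74°C.

3.74°C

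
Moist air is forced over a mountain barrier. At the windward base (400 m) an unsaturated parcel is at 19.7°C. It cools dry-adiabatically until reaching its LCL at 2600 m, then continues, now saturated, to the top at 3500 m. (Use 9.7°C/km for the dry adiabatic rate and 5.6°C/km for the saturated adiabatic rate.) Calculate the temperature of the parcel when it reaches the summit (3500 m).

400–2600 m, dry: Δz = 2.2 km ⇒ ΔT = -21.34°C; T = -1.64°C
2600–3500 m, saturated: Δz = 0.9 km ⇒ ΔT = -5.04°C; T = -6.68°C

-6.68°C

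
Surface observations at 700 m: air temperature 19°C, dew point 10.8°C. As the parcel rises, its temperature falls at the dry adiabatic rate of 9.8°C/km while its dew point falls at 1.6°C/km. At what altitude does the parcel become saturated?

T and T_d converge at 9.8 − 1.6 = 8.2°C per km
Height above start = (19 − 10.8) / 8.2 = 1 km
LCL altitude = 700 m + 1000 m = 1700 m

1700 m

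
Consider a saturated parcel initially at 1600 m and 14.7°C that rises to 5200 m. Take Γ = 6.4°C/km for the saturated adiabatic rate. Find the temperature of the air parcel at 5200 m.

1600–5200 m, saturated adiabatic: Δz = 3.6 km ⇒ ΔT = -23.04°C; T = -8.34°C

-8.34°C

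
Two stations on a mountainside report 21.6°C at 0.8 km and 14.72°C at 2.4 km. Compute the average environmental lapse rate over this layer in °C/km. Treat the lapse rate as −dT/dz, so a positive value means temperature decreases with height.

4.3°C/km

Γ = −ΔT/Δz = (21.6 − 14.72) / (2400 − 800) m
  = 6.88°C / 1.6 km = 4.3°C/km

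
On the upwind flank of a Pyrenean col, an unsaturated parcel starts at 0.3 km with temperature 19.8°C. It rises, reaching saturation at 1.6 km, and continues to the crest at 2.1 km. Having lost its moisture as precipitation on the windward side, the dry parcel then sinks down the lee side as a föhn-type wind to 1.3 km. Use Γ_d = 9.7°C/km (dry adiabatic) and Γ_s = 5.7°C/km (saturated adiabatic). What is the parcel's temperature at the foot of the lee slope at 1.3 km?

12.1°C

300–1600 m, dry: Δz = 1.3 km ⇒ ΔT = -12.61°C; T = 7.19°C
1600–2100 m, saturated: Δz = 0.5 km ⇒ ΔT = -2.85°C; T = 4.34°C
2100–1300 m, dry descent: Δz = 0.8 km ⇒ ΔT = +7.76°C; T = 12.1°C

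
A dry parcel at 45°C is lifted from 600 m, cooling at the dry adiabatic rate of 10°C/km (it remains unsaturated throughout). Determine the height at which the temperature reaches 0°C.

5100 m

Height above start = (45 − 0) / 10 = 4.5 km
Altitude = 600 m + 4500 m = 5100 m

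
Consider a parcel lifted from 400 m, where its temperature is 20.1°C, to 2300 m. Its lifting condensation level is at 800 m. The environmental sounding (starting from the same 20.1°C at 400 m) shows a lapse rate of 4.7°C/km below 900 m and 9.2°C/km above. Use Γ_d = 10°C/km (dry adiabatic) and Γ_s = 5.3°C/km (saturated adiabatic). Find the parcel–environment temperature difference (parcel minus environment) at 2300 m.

Parcel:
  Dry to 800 m: -10 × 0.4 km = -4°C, so T = 16.1°C.
  Saturated to 2300 m: -5.3 × 1.5 km = -7.95°C, so T = 8.15°C.
Environment:
  Environment, lower layer to 900 m: -4.7 × 0.5 km = -2.35°C, so T = 17.75°C.
  Environment, upper layer to 2300 m: -9.2 × 1.4 km = -12.88°C, so T = 4.87°C.
T_parcel − T_env = 8.15 − 4.87 = +3.28°C

+3.28°C (parcel warmer than environment)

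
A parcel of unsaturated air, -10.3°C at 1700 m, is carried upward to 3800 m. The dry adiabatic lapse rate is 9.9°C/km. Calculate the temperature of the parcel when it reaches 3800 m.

From 1700 m to 3800 m (dry adiabatic): cools by 9.9 × 2.1 = 20.79°C, giving -31.09°C.

-31.09°C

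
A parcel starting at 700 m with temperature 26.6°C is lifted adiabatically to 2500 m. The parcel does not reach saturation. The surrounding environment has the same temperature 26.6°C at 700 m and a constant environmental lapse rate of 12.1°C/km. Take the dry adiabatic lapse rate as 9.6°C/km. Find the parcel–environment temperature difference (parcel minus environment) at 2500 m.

+4.5°C (parcel warmer than environment)

Parcel:
  700 → 2500 m (dry, 9.6°C/km): ΔT = -9.6 × 1.8 = -17.28°C → T = 9.32°C
Environment:
  700 → 2500 m (environment, 12.1°C/km): ΔT = -12.1 × 1.8 = -21.78°C → T = 4.82°C
T_parcel − T_env = 9.32 − 4.82 = +4.5°C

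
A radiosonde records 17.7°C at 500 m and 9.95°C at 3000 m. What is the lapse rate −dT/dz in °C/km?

Γ = −ΔT/Δz = (17.7 − 9.95) / (3000 − 500) m
  = 7.75°C / 2.5 km = 3.1°C/km

3.1°C/km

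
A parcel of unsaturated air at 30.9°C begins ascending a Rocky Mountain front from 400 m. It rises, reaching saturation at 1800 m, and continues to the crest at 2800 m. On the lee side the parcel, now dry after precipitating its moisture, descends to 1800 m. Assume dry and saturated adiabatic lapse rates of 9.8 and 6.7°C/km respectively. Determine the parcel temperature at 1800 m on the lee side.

20.28°C

400 → 1800 m (dry, 9.8°C/km): ΔT = -9.8 × 1.4 = -13.72°C → T = 17.18°C
1800 → 2800 m (saturated, 6.7°C/km): ΔT = -6.7 × 1 = -6.7°C → T = 10.48°C
2800 → 1800 m (dry descent, 9.8°C/km): ΔT = +9.8 × 1 = +9.8°C → T = 20.28°C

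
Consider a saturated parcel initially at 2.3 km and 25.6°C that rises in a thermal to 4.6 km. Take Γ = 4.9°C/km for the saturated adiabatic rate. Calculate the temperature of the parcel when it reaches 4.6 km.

14.33°C

Saturated adiabatic to 4600 m: -4.9 × 2.3 km = -11.27°C, so T = 14.33°C.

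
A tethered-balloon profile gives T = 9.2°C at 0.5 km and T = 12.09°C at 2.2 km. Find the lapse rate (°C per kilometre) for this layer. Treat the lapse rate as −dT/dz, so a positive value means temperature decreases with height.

-1.7°C/km

Γ = −ΔT/Δz = (9.2 − 12.09) / (2200 − 500) m
  = -2.89°C / 1.7 km = -1.7°C/km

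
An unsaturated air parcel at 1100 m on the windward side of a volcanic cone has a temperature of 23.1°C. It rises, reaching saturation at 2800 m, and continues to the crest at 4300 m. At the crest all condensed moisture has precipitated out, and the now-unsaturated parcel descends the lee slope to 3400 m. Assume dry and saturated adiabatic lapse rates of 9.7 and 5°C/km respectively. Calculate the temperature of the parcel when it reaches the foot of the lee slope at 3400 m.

From 1100 m to 2800 m (dry): cools by 9.7 × 1.7 = 16.49°C, giving 6.61°C.
From 2800 m to 4300 m (saturated): cools by 5 × 1.5 = 7.5°C, giving -0.89°C.
From 4300 m to 3400 m (dry descent): warms by 9.7 × 0.9 = 8.73°C, giving 7.84°C.

7.84°C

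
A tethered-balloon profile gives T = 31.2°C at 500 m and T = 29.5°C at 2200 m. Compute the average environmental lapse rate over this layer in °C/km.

Γ = −ΔT/Δz = (31.2 − 29.5) / (2200 − 500) m
  = 1.7°C / 1.7 km = 1°C/km

1°C/km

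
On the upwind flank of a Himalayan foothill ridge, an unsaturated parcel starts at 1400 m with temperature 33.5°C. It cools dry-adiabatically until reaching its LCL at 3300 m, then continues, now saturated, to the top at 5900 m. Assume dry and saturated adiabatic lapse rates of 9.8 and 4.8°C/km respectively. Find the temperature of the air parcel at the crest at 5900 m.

2.4°C

1400 → 3300 m (dry, 9.8°C/km): ΔT = -9.8 × 1.9 = -18.62°C → T = 14.88°C
3300 → 5900 m (saturated, 4.8°C/km): ΔT = -4.8 × 2.6 = -12.48°C → T = 2.4°C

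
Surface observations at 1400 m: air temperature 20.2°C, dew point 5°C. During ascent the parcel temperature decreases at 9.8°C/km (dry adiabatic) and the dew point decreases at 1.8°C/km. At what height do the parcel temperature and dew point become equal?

3300 m

T and T_d converge at 9.8 − 1.8 = 8°C per km
Height above start = (20.2 − 5) / 8 = 1.9 km
LCL altitude = 1400 m + 1900 m = 3300 m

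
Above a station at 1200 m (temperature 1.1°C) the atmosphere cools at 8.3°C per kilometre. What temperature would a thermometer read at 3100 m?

-14.67°C

1200 → 3100 m (environmental, 8.3°C/km): ΔT = -8.3 × 1.9 = -15.77°C → T = -14.67°C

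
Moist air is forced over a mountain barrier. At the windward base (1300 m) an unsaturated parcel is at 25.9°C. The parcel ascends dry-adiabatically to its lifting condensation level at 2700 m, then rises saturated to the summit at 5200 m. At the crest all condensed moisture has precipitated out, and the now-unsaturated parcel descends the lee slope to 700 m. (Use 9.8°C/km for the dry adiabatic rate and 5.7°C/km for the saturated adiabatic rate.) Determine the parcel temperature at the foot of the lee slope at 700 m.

From 1300 m to 2700 m (dry): cools by 9.8 × 1.4 = 13.72°C, giving 12.18°C.
From 2700 m to 5200 m (saturated): cools by 5.7 × 2.5 = 14.25°C, giving -2.07°C.
From 5200 m to 700 m (dry descent): warms by 9.8 × 4.5 = 44.1°C, giving 42.03°C.

42.03°C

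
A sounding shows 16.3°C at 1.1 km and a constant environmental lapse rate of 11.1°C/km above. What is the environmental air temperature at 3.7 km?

1100–3700 m, environmental: Δz = 2.6 km ⇒ ΔT = -28.86°C; T = -12.56°C

-12.56°C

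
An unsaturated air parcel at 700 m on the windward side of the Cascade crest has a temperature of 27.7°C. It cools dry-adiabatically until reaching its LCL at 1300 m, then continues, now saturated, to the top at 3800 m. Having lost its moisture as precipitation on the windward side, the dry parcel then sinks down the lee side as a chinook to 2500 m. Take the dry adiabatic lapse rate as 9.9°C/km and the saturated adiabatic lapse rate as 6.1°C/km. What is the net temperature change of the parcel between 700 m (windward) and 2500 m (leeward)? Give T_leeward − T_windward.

-8.32°C

700–1300 m, dry: Δz = 0.6 km ⇒ ΔT = -5.94°C; T = 21.76°C
1300–3800 m, saturated: Δz = 2.5 km ⇒ ΔT = -15.25°C; T = 6.51°C
3800–2500 m, dry descent: Δz = 1.3 km ⇒ ΔT = +12.87°C; T = 19.38°C
Net change vs windward start: 19.38 − 27.7 = -8.32°C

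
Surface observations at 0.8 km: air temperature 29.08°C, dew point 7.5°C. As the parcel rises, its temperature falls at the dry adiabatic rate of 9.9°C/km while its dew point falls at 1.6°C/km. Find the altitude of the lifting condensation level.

T and T_d converge at 9.9 − 1.6 = 8.3°C per km
Height above start = (29.08 − 7.5) / 8.3 = 2.6 km
LCL altitude = 800 m + 2600 m = 3400 m

3.4 km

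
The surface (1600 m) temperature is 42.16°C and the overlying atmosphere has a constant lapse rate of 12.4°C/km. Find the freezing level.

Height above start = (42.16 − 0) / 12.4 = 3.4 km
Altitude = 1600 m + 3400 m = 5000 m

5000 m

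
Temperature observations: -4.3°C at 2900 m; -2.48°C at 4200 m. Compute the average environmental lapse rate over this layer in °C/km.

-1.4°C/km

Γ = −ΔT/Δz = (-4.3 − (-2.48)) / (4200 − 2900) m
  = -1.82°C / 1.3 km = -1.4°C/km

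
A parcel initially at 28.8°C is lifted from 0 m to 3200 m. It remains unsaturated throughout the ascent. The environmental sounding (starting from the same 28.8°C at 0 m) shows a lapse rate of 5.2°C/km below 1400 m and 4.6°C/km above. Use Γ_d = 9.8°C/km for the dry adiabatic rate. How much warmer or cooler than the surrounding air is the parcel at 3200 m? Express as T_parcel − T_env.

Parcel:
  0 → 3200 m (dry, 9.8°C/km): ΔT = -9.8 × 3.2 = -31.36°C → T = -2.56°C
Environment:
  0 → 1400 m (environment, lower layer, 5.2°C/km): ΔT = -5.2 × 1.4 = -7.28°C → T = 21.52°C
  1400 → 3200 m (environment, upper layer, 4.6°C/km): ΔT = -4.6 × 1.8 = -8.28°C → T = 13.24°C
T_parcel − T_env = -2.56 − 13.24 = -15.8°C

-15.8°C (parcel cooler than environment)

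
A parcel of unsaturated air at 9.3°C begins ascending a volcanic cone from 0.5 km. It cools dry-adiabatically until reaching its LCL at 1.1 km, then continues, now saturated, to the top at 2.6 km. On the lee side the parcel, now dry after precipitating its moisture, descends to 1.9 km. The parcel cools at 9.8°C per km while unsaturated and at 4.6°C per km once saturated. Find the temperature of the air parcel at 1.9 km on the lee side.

Dry to 1100 m: -9.8 × 0.6 km = -5.88°C, so T = 3.42°C.
Saturated to 2600 m: -4.6 × 1.5 km = -6.9°C, so T = -3.48°C.
Dry descent to 1900 m: +9.8 × 0.7 km = +6.86°C, so T = 3.38°C.

3.38°C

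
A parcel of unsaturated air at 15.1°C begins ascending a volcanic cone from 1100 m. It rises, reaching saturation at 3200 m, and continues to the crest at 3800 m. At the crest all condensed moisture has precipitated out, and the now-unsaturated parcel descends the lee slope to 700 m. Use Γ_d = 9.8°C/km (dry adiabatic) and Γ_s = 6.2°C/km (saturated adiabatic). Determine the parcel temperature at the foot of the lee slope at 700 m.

1100–3200 m, dry: Δz = 2.1 km ⇒ ΔT = -20.58°C; T = -5.48°C
3200–3800 m, saturated: Δz = 0.6 km ⇒ ΔT = -3.72°C; T = -9.2°C
3800–700 m, dry descent: Δz = 3.1 km ⇒ ΔT = +30.38°C; T = 21.18°C

21.18°C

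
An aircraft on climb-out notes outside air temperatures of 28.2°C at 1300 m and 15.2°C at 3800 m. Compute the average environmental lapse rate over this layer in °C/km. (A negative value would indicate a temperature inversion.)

Γ = −ΔT/Δz = (28.2 − 15.2) / (3800 − 1300) m
  = 13°C / 2.5 km = 5.2°C/km

5.2°C/km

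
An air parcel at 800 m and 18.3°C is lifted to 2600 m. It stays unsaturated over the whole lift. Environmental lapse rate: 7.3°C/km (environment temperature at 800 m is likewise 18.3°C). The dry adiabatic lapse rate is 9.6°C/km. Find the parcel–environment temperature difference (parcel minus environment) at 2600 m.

Parcel:
  Dry to 2600 m: -9.6 × 1.8 km = -17.28°C, so T = 1.02°C.
Environment:
  Environment to 2600 m: -7.3 × 1.8 km = -13.14°C, so T = 5.16°C.
T_parcel − T_env = 1.02 − 5.16 = -4.14°C

-4.14°C (parcel cooler than environment)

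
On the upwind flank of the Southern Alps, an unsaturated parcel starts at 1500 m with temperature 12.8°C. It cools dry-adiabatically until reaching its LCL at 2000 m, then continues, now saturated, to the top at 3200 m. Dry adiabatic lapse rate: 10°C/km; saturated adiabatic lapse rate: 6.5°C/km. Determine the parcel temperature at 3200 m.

From 1500 m to 2000 m (dry): cools by 10 × 0.5 = 5°C, giving 7.8°C.
From 2000 m to 3200 m (saturated): cools by 6.5 × 1.2 = 7.8°C, giving 0°C.

0°C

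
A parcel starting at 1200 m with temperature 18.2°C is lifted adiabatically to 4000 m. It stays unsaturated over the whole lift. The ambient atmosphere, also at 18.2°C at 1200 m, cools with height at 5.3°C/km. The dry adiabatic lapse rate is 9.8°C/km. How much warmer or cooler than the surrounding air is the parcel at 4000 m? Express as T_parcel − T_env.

-12.6°C (parcel cooler than environment)

Parcel:
  1200 → 4000 m (dry, 9.8°C/km): ΔT = -9.8 × 2.8 = -27.44°C → T = -9.24°C
Environment:
  1200 → 4000 m (environment, 5.3°C/km): ΔT = -5.3 × 2.8 = -14.84°C → T = 3.36°C
T_parcel − T_env = -9.24 − 3.36 = -12.6°C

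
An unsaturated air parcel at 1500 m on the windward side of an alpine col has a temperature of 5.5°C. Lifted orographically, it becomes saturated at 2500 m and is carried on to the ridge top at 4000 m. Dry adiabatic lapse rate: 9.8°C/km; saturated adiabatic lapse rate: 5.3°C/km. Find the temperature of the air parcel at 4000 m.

1500–2500 m, dry: Δz = 1 km ⇒ ΔT = -9.8°C; T = -4.3°C
2500–4000 m, saturated: Δz = 1.5 km ⇒ ΔT = -7.95°C; T = -12.25°C

-12.25°C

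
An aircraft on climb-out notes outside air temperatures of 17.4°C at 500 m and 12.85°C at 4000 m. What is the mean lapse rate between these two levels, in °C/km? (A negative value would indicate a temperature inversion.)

1.3°C/km

Γ = −ΔT/Δz = (17.4 − 12.85) / (4000 − 500) m
  = 4.55°C / 3.5 km = 1.3°C/km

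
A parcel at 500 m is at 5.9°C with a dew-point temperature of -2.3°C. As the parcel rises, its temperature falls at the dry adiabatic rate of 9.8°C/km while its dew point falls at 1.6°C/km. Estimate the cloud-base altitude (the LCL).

1500 m

T and T_d converge at 9.8 − 1.6 = 8.2°C per km
Height above start = (5.9 − (-2.3)) / 8.2 = 1 km
LCL altitude = 500 m + 1000 m = 1500 m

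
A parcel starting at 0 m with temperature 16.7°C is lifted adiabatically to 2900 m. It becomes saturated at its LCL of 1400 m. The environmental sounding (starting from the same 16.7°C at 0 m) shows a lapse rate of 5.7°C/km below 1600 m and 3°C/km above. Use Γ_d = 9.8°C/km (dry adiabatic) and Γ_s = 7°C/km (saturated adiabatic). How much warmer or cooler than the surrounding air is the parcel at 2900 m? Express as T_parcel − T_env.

-11.2°C (parcel cooler than environment)

Parcel:
  From 0 m to 1400 m (dry): cools by 9.8 × 1.4 = 13.72°C, giving 2.98°C.
  From 1400 m to 2900 m (saturated): cools by 7 × 1.5 = 10.5°C, giving -7.52°C.
Environment:
  From 0 m to 1600 m (environment, lower layer): cools by 5.7 × 1.6 = 9.12°C, giving 7.58°C.
  From 1600 m to 2900 m (environment, upper layer): cools by 3 × 1.3 = 3.9°C, giving 3.68°C.
T_parcel − T_env = -7.52 − 3.68 = -11.2°C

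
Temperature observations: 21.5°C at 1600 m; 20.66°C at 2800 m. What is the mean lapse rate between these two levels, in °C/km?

Γ = −ΔT/Δz = (21.5 − 20.66) / (2800 − 1600) m
  = 0.84°C / 1.2 km = 0.7°C/km

0.7°C/km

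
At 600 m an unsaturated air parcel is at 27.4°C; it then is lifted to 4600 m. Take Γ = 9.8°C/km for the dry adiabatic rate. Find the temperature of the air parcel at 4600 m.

From 600 m to 4600 m (dry adiabatic): cools by 9.8 × 4 = 39.2°C, giving -11.8°C.

-11.8°C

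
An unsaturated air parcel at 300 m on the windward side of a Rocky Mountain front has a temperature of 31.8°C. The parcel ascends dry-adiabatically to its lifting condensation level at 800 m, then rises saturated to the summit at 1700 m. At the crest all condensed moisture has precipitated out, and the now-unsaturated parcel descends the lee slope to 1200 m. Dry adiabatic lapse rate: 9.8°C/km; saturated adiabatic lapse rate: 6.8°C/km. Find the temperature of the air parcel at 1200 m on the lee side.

25.68°C

300–800 m, dry: Δz = 0.5 km ⇒ ΔT = -4.9°C; T = 26.9°C
800–1700 m, saturated: Δz = 0.9 km ⇒ ΔT = -6.12°C; T = 20.78°C
1700–1200 m, dry descent: Δz = 0.5 km ⇒ ΔT = +4.9°C; T = 25.68°C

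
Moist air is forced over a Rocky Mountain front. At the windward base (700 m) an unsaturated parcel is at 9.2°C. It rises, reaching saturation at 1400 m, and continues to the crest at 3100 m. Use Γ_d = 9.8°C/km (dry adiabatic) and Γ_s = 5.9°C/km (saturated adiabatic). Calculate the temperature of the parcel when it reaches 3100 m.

700 → 1400 m (dry, 9.8°C/km): ΔT = -9.8 × 0.7 = -6.86°C → T = 2.34°C
1400 → 3100 m (saturated, 5.9°C/km): ΔT = -5.9 × 1.7 = -10.03°C → T = -7.69°C

-7.69°C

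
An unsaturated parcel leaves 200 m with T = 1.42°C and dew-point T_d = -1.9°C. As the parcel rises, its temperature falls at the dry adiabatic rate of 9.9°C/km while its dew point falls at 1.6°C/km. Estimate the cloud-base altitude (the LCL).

T and T_d converge at 9.9 − 1.6 = 8.3°C per km
Height above start = (1.42 − (-1.9)) / 8.3 = 0.4 km
LCL altitude = 200 m + 400 m = 600 m

600 m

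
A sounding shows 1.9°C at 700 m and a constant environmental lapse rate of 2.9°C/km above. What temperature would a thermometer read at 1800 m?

Environmental to 1800 m: -2.9 × 1.1 km = -3.19°C, so T = -1.29°C.

-1.29°C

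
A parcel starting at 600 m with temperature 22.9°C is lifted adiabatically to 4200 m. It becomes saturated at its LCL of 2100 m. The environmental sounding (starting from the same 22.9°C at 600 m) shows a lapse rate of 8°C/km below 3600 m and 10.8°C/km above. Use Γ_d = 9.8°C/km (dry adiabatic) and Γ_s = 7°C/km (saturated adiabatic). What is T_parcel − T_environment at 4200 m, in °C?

+1.08°C (parcel warmer than environment)

Parcel:
  600–2100 m, dry: Δz = 1.5 km ⇒ ΔT = -14.7°C; T = 8.2°C
  2100–4200 m, saturated: Δz = 2.1 km ⇒ ΔT = -14.7°C; T = -6.5°C
Environment:
  600–3600 m, environment, lower layer: Δz = 3 km ⇒ ΔT = -24°C; T = -1.1°C
  3600–4200 m, environment, upper layer: Δz = 0.6 km ⇒ ΔT = -6.48°C; T = -7.58°C
T_parcel − T_env = -6.5 − (-7.58) = +1.08°C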